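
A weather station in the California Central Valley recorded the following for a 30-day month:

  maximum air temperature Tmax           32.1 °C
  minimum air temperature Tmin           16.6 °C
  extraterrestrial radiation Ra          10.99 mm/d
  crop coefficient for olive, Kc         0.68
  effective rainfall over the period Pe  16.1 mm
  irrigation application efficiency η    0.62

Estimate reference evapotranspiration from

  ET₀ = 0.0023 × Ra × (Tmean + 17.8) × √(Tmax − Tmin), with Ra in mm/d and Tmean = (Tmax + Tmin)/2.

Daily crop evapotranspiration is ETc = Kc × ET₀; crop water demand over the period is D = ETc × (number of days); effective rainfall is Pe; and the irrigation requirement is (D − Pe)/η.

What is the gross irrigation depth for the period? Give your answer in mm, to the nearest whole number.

112 mm

Tmean = (32.1 + 16.6)/2 = 24.35 °C
ET₀ = 0.0023 × 10.99 × (24.35 + 17.8) × √15.5 = 0.0023 × 10.99 × 42.15 × 3.9370 = 4.1946 mm/d
ETc = Kc × ET₀ = 0.68 × 4.1946 = 2.8523 mm/d
Crop demand D = ETc × 30 d = 2.8523 × 30 = 85.569 mm
D − Pe = 85.569 − 16.1 = 69.469 mm
Gross irrigation = 69.469 / 0.62 = 112.047 mm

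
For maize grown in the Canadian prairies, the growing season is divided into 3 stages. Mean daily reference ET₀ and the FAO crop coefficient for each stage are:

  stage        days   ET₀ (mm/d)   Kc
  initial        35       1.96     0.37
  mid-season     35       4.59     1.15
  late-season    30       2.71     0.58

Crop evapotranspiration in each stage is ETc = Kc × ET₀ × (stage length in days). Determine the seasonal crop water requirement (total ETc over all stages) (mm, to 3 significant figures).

257 mm

initial: 0.37 × 1.96 × 35 = 25.38 mm
mid-season: 1.15 × 4.59 × 35 = 184.75 mm
late-season: 0.58 × 2.71 × 30 = 47.15 mm
Seasonal total = 257.28 mm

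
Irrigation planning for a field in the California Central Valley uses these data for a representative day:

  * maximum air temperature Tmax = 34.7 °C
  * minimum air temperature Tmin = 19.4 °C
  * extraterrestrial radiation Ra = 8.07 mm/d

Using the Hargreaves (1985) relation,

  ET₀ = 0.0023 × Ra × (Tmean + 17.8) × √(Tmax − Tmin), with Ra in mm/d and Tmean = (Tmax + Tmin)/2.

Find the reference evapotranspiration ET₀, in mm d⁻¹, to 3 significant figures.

Tmean = (34.7 + 19.4)/2 = 27.05 °C
ET₀ = 0.0023 × 8.07 × (27.05 + 17.8) × √15.3 = 0.0023 × 8.07 × 44.85 × 3.9115 = 3.2562 mm/d

3.26 mm d⁻¹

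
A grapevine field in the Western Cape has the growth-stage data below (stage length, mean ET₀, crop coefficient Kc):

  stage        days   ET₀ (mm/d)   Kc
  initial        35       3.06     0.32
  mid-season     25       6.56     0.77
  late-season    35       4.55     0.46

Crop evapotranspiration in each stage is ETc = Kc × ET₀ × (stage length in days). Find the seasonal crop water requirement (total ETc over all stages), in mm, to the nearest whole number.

initial: 0.32 × 3.06 × 35 = 34.27 mm
mid-season: 0.77 × 6.56 × 25 = 126.28 mm
late-season: 0.46 × 4.55 × 35 = 73.26 mm
Seasonal total = 233.81 mm

234 mm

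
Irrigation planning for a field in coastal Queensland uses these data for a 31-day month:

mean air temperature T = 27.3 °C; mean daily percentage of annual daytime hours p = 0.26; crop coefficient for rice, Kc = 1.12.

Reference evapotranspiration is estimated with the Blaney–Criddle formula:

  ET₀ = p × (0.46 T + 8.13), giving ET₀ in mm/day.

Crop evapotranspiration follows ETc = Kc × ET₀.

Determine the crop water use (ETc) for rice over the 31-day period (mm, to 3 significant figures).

187 mm

ET₀ = 0.26 × (0.46 × 27.3 + 8.13) = 0.26 × 20.688 = 5.3789 mm/d
ETc = Kc × ET₀ = 1.12 × 5.3789 = 6.0244 mm/d
Over 31 days: 6.0244 × 31 = 186.756 mm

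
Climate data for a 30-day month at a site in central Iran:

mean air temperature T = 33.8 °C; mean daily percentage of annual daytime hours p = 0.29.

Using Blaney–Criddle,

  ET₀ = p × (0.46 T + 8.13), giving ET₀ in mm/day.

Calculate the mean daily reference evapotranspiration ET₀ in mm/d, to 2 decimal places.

6.87 mm/d

ET₀ = 0.29 × (0.46 × 33.8 + 8.13) = 0.29 × 23.678 = 6.8666 mm/d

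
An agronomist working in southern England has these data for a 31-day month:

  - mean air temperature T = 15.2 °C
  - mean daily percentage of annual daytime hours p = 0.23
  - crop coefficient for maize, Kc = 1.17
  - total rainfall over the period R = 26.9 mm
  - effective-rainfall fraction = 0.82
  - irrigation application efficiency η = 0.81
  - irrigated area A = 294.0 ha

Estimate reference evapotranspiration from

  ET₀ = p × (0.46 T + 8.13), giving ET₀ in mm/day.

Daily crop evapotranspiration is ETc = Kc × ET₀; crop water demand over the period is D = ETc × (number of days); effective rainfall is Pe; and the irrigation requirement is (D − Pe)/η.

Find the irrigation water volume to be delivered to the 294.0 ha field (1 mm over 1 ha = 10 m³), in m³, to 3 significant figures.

378000 m³

ET₀ = 0.23 × (0.46 × 15.2 + 8.13) = 0.23 × 15.122 = 3.4781 mm/d
ETc = Kc × ET₀ = 1.17 × 3.4781 = 4.0694 mm/d
Crop demand D = ETc × 31 d = 4.0694 × 31 = 126.151 mm
Pe = 0.82 × 26.9 = 22.058 mm
D − Pe = 126.151 − 22.058 = 104.093 mm
Gross irrigation = 104.093 / 0.81 = 128.510 mm
Volume = 128.510 mm × 294.0 ha × 10 = 377819.4 m³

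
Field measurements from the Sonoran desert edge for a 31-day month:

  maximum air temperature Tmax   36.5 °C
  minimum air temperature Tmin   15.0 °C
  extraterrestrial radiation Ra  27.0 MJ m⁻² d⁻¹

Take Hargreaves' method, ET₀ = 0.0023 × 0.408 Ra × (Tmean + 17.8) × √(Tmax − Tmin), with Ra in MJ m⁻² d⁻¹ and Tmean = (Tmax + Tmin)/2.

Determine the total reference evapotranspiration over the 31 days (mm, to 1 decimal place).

158.6 mm

Tmean = (36.5 + 15.0)/2 = 25.75 °C
0.408 Ra = 0.408 × 27.0 = 11.0160 mm/d equivalent
ET₀ = 0.0023 × 11.0160 × (25.75 + 17.8) × √21.5 = 0.0023 × 11.0160 × 43.55 × 4.6368 = 5.1163 mm/d
Over 31 days: 5.1163 × 31 = 158.605 mm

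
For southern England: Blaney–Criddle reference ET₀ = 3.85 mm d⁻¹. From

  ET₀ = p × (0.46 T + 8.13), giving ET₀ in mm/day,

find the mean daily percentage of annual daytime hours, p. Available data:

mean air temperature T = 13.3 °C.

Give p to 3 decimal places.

p = ET₀ / (0.46 T + 8.13) = 3.85 / (0.46 × 13.3 + 8.13) = 3.85 / 14.248 = 0.2702

0.270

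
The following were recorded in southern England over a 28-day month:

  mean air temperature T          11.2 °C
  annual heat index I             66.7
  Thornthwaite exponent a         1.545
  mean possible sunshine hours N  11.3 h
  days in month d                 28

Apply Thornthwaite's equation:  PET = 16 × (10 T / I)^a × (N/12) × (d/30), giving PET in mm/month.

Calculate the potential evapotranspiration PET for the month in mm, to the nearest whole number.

10T/I = 10 × 11.2 / 66.7 = 1.6792
(10T/I)^a = 1.6792^1.545 = 2.2273
Uncorrected PET = 16 × 2.2273 = 35.637 mm
Correction = (N/12)(d/30) = (11.3/12)(28/30) = 0.8789
PET = 35.637 × 0.8789 = 31.321 mm/month

31 mm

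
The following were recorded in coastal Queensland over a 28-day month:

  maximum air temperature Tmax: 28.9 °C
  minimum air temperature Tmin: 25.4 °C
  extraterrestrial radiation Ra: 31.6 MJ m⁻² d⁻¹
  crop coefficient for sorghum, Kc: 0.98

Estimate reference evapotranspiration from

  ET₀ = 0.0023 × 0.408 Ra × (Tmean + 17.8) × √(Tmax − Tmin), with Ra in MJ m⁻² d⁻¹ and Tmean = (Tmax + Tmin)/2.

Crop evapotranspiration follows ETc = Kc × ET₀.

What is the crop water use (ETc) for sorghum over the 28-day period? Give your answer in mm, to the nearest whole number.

Tmean = (28.9 + 25.4)/2 = 27.15 °C
0.408 Ra = 0.408 × 31.6 = 12.8928 mm/d equivalent
ET₀ = 0.0023 × 12.8928 × (27.15 + 17.8) × √3.5 = 0.0023 × 12.8928 × 44.95 × 1.8708 = 2.4936 mm/d
ETc = Kc × ET₀ = 0.98 × 2.4936 = 2.4437 mm/d
Over 28 days: 2.4437 × 28 = 68.424 mm

68 mm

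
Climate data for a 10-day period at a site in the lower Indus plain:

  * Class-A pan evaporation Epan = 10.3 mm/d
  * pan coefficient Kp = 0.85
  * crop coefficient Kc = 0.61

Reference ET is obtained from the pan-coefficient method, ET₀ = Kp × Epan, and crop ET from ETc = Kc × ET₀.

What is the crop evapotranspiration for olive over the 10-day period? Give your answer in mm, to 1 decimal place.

53.4 mm

ET₀ = 0.85 × 10.3 = 8.7550 mm/d
ETc = Kc × ET₀ = 0.61 × 8.7550 = 5.3406 mm/d
Over 10 days: 5.3406 × 10 = 53.406 mm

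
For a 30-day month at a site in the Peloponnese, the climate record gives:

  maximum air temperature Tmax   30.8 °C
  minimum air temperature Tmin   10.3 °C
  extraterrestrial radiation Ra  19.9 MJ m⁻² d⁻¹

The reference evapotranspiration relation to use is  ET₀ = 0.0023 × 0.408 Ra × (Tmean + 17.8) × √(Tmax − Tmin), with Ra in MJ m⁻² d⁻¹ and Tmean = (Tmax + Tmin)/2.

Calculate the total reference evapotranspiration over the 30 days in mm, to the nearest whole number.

Tmean = (30.8 + 10.3)/2 = 20.55 °C
0.408 Ra = 0.408 × 19.9 = 8.1192 mm/d equivalent
ET₀ = 0.0023 × 8.1192 × (20.55 + 17.8) × √20.5 = 0.0023 × 8.1192 × 38.35 × 4.5277 = 3.2425 mm/d
Over 30 days: 3.2425 × 30 = 97.275 mm

97 mm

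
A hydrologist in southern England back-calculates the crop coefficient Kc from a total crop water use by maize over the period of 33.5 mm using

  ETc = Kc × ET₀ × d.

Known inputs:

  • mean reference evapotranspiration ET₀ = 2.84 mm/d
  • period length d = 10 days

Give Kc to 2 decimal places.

1.18

ETc = Kc × ET₀ × d  ⇒  Kc = ETc / (ET₀ × d)
Kc = 33.5 / (2.84 × 10) = 33.5 / 28.40 = 1.1796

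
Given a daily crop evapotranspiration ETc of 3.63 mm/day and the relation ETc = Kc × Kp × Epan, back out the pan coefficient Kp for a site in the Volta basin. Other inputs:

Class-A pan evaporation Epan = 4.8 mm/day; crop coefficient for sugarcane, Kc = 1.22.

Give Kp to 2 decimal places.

ETc = Kc × Kp × Epan  ⇒  Kp = ETc / (Kc × Epan)
Kp = 3.63 / (1.22 × 4.8) = 3.63 / 5.856 = 0.6199

0.62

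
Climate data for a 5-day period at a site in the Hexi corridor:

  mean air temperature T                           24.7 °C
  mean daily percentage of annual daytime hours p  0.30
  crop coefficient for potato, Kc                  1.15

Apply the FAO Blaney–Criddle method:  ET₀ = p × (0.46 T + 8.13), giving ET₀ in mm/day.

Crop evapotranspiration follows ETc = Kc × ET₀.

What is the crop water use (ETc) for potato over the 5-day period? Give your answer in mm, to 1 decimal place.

ET₀ = 0.30 × (0.46 × 24.7 + 8.13) = 0.30 × 19.492 = 5.8476 mm/d
ETc = Kc × ET₀ = 1.15 × 5.8476 = 6.7247 mm/d
Over 5 days: 6.7247 × 5 = 33.624 mm

33.6 mm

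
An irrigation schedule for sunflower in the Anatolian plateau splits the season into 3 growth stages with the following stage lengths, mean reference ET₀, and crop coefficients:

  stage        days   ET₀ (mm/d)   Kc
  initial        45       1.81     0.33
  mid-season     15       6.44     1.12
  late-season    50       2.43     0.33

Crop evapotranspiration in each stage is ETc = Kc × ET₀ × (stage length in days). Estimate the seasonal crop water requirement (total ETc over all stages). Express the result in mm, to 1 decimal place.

175.2 mm

initial: 0.33 × 1.81 × 45 = 26.88 mm
mid-season: 1.12 × 6.44 × 15 = 108.19 mm
late-season: 0.33 × 2.43 × 50 = 40.10 mm
Seasonal total = 175.17 mm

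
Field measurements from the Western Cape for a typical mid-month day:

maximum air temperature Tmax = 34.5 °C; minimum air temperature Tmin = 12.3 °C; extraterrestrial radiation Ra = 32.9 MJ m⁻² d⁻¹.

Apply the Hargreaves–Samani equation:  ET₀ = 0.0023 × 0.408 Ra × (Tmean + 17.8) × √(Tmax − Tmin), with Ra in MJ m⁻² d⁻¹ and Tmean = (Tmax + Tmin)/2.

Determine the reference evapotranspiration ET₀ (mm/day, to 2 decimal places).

Tmean = (34.5 + 12.3)/2 = 23.40 °C
0.408 Ra = 0.408 × 32.9 = 13.4232 mm/d equivalent
ET₀ = 0.0023 × 13.4232 × (23.40 + 17.8) × √22.2 = 0.0023 × 13.4232 × 41.20 × 4.7117 = 5.9932 mm/d

5.99 mm/day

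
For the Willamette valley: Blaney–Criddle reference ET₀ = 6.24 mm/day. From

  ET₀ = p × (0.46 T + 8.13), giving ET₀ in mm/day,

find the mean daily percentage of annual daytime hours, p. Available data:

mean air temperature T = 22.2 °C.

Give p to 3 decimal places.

p = ET₀ / (0.46 T + 8.13) = 6.24 / (0.46 × 22.2 + 8.13) = 6.24 / 18.342 = 0.3402

0.340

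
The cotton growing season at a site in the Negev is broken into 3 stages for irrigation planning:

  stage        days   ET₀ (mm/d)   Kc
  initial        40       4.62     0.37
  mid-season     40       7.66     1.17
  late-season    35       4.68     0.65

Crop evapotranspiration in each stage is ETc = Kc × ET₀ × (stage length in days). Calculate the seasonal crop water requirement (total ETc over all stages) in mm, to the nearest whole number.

533 mm

initial: 0.37 × 4.62 × 40 = 68.38 mm
mid-season: 1.17 × 7.66 × 40 = 358.49 mm
late-season: 0.65 × 4.68 × 35 = 106.47 mm
Seasonal total = 533.34 mm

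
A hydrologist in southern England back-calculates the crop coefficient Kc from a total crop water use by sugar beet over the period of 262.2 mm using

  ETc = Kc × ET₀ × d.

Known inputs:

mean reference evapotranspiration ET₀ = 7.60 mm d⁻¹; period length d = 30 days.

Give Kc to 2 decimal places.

1.15

ETc = Kc × ET₀ × d  ⇒  Kc = ETc / (ET₀ × d)
Kc = 262.2 / (7.60 × 30) = 262.2 / 228.00 = 1.1500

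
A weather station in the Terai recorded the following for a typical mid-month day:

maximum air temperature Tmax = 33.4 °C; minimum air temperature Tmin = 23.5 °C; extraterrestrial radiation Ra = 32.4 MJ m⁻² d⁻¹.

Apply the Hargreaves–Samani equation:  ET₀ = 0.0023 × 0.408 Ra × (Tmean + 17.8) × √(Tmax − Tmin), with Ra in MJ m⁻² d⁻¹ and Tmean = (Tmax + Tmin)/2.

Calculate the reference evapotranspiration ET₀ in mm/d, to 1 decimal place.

4.4 mm/d

Tmean = (33.4 + 23.5)/2 = 28.45 °C
0.408 Ra = 0.408 × 32.4 = 13.2192 mm/d equivalent
ET₀ = 0.0023 × 13.2192 × (28.45 + 17.8) × √9.9 = 0.0023 × 13.2192 × 46.25 × 3.1464 = 4.4244 mm/d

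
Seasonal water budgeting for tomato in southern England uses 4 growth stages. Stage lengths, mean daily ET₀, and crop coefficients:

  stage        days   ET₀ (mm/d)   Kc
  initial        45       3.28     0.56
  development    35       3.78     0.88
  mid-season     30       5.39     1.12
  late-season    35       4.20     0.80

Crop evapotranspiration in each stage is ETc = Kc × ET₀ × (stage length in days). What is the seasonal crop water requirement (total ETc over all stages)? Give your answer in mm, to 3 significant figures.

498 mm

initial: 0.56 × 3.28 × 45 = 82.66 mm
development: 0.88 × 3.78 × 35 = 116.42 mm
mid-season: 1.12 × 5.39 × 30 = 181.10 mm
late-season: 0.80 × 4.20 × 35 = 117.60 mm
Seasonal total = 497.78 mm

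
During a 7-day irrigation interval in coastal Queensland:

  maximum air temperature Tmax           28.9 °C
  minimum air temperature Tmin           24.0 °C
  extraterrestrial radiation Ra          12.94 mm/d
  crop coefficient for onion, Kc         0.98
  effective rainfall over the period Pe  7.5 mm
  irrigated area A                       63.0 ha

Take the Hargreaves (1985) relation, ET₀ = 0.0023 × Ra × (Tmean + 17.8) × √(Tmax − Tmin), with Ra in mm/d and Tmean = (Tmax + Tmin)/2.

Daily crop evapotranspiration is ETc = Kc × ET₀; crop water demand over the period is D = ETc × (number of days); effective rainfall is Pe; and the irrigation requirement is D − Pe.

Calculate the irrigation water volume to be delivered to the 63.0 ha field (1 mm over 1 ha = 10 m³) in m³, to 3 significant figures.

Tmean = (28.9 + 24.0)/2 = 26.45 °C
ET₀ = 0.0023 × 12.94 × (26.45 + 17.8) × √4.9 = 0.0023 × 12.94 × 44.25 × 2.2136 = 2.9152 mm/d
ETc = Kc × ET₀ = 0.98 × 2.9152 = 2.8569 mm/d
Crop demand D = ETc × 7 d = 2.8569 × 7 = 19.998 mm
D − Pe = 19.998 − 7.5 = 12.498 mm
Volume = 12.498 mm × 63.0 ha × 10 = 7873.7 m³

7870 m³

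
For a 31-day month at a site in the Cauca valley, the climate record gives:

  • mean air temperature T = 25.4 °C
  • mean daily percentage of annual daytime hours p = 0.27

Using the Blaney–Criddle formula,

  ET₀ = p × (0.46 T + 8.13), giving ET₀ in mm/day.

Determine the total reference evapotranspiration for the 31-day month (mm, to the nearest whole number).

166 mm

ET₀ = 0.27 × (0.46 × 25.4 + 8.13) = 0.27 × 19.814 = 5.3498 mm/d
Monthly total = 5.3498 × 31 = 165.844 mm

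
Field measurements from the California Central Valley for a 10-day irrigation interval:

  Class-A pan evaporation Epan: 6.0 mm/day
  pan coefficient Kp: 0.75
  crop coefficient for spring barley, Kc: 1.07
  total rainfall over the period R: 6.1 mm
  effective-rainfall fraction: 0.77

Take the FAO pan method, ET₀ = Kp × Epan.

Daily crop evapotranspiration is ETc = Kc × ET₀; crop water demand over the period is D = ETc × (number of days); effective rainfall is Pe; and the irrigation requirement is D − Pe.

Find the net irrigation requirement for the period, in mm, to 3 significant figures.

ET₀ = 0.75 × 6.0 = 4.5000 mm/d
ETc = Kc × ET₀ = 1.07 × 4.5000 = 4.8150 mm/d
Crop demand D = ETc × 10 d = 4.8150 × 10 = 48.150 mm
Pe = 0.77 × 6.1 = 4.697 mm
D − Pe = 48.150 − 4.697 = 43.453 mm

43.5 mm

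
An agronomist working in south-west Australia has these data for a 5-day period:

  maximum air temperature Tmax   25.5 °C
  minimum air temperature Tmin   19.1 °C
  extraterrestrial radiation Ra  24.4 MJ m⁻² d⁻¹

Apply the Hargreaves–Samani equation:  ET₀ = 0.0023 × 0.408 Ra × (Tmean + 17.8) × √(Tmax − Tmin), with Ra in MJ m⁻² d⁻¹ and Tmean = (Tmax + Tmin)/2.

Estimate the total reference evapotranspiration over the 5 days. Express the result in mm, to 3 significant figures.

11.6 mm

Tmean = (25.5 + 19.1)/2 = 22.30 °C
0.408 Ra = 0.408 × 24.4 = 9.9552 mm/d equivalent
ET₀ = 0.0023 × 9.9552 × (22.30 + 17.8) × √6.4 = 0.0023 × 9.9552 × 40.10 × 2.5298 = 2.3228 mm/d
Over 5 days: 2.3228 × 5 = 11.614 mm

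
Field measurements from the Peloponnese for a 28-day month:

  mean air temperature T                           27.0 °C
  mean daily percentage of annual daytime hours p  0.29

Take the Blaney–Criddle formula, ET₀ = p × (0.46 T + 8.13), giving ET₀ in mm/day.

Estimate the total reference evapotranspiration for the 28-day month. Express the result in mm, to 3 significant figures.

167 mm

ET₀ = 0.29 × (0.46 × 27.0 + 8.13) = 0.29 × 20.550 = 5.9595 mm/d
Monthly total = 5.9595 × 28 = 166.866 mm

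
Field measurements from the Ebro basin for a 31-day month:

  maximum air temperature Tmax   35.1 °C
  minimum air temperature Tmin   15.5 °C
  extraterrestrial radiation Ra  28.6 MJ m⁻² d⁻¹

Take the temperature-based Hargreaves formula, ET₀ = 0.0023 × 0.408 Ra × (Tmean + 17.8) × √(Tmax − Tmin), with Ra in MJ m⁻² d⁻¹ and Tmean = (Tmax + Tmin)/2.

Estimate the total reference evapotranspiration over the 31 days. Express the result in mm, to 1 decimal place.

Tmean = (35.1 + 15.5)/2 = 25.30 °C
0.408 Ra = 0.408 × 28.6 = 11.6688 mm/d equivalent
ET₀ = 0.0023 × 11.6688 × (25.30 + 17.8) × √19.6 = 0.0023 × 11.6688 × 43.10 × 4.4272 = 5.1211 mm/d
Over 31 days: 5.1211 × 31 = 158.754 mm

158.8 mm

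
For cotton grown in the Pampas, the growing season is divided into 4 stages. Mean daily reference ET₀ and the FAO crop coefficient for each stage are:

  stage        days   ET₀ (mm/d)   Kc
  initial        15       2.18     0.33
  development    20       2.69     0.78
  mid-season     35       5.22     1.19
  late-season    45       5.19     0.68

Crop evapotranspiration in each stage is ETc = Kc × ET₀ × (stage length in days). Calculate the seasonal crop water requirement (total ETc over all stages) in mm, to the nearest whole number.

initial: 0.33 × 2.18 × 15 = 10.79 mm
development: 0.78 × 2.69 × 20 = 41.96 mm
mid-season: 1.19 × 5.22 × 35 = 217.41 mm
late-season: 0.68 × 5.19 × 45 = 158.81 mm
Seasonal total = 428.97 mm

429 mm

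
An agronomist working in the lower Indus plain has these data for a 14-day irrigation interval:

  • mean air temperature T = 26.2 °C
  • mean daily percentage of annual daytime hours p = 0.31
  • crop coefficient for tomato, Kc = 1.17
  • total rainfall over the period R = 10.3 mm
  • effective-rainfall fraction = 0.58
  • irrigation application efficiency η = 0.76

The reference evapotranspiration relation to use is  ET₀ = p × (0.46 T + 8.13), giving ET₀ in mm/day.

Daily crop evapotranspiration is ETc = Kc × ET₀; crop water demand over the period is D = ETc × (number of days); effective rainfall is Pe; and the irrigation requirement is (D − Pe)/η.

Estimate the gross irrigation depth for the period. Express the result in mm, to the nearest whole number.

127 mm

ET₀ = 0.31 × (0.46 × 26.2 + 8.13) = 0.31 × 20.182 = 6.2564 mm/d
ETc = Kc × ET₀ = 1.17 × 6.2564 = 7.3200 mm/d
Crop demand D = ETc × 14 d = 7.3200 × 14 = 102.480 mm
Pe = 0.58 × 10.3 = 5.974 mm
D − Pe = 102.480 − 5.974 = 96.506 mm
Gross irrigation = 96.506 / 0.76 = 126.982 mm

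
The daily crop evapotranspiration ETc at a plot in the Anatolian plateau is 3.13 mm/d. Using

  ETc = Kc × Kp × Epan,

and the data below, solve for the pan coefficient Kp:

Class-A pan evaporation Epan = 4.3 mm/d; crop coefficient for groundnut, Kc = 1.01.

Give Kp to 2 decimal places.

ETc = Kc × Kp × Epan  ⇒  Kp = ETc / (Kc × Epan)
Kp = 3.13 / (1.01 × 4.3) = 3.13 / 4.343 = 0.7207

0.72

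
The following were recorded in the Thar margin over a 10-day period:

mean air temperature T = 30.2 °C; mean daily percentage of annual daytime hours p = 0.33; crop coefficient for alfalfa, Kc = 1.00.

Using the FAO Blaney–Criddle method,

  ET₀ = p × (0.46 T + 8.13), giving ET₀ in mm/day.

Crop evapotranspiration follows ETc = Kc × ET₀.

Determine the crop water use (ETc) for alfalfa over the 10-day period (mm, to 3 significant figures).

72.7 mm

ET₀ = 0.33 × (0.46 × 30.2 + 8.13) = 0.33 × 22.022 = 7.2673 mm/d
ETc = Kc × ET₀ = 1.00 × 7.2673 = 7.2673 mm/d
Over 10 days: 7.2673 × 10 = 72.673 mm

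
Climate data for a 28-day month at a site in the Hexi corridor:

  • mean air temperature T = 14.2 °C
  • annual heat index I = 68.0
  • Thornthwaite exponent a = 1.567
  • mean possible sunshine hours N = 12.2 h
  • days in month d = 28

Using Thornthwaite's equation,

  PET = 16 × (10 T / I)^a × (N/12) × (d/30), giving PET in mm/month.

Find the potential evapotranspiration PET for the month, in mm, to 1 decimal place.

48.1 mm

10T/I = 10 × 14.2 / 68.0 = 2.0882
(10T/I)^a = 2.0882^1.567 = 3.1702
Uncorrected PET = 16 × 3.1702 = 50.723 mm
Correction = (N/12)(d/30) = (12.2/12)(28/30) = 0.9489
PET = 50.723 × 0.9489 = 48.131 mm/month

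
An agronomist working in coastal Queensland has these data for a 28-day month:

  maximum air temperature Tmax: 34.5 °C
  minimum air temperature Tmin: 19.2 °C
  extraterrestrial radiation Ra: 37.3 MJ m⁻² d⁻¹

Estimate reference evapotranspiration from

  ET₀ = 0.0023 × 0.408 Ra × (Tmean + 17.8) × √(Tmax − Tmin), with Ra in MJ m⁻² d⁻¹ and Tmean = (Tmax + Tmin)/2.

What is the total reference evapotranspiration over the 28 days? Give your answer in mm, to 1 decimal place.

171.2 mm

Tmean = (34.5 + 19.2)/2 = 26.85 °C
0.408 Ra = 0.408 × 37.3 = 15.2184 mm/d equivalent
ET₀ = 0.0023 × 15.2184 × (26.85 + 17.8) × √15.3 = 0.0023 × 15.2184 × 44.65 × 3.9115 = 6.1131 mm/d
Over 28 days: 6.1131 × 28 = 171.167 mm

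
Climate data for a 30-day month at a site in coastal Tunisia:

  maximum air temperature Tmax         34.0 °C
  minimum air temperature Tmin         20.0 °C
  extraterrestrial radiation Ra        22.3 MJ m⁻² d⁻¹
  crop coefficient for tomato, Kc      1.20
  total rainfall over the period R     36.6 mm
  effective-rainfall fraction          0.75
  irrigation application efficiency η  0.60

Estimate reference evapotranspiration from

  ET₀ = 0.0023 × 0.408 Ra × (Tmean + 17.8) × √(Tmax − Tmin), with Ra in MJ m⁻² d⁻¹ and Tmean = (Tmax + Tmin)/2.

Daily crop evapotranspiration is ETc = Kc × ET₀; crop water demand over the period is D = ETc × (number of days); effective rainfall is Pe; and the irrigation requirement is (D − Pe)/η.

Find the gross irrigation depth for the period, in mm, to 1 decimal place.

Tmean = (34.0 + 20.0)/2 = 27.00 °C
0.408 Ra = 0.408 × 22.3 = 9.0984 mm/d equivalent
ET₀ = 0.0023 × 9.0984 × (27.00 + 17.8) × √14.0 = 0.0023 × 9.0984 × 44.80 × 3.7417 = 3.5078 mm/d
ETc = Kc × ET₀ = 1.20 × 3.5078 = 4.2094 mm/d
Crop demand D = ETc × 30 d = 4.2094 × 30 = 126.282 mm
Pe = 0.75 × 36.6 = 27.450 mm
D − Pe = 126.282 − 27.450 = 98.832 mm
Gross irrigation = 98.832 / 0.60 = 164.720 mm

164.7 mm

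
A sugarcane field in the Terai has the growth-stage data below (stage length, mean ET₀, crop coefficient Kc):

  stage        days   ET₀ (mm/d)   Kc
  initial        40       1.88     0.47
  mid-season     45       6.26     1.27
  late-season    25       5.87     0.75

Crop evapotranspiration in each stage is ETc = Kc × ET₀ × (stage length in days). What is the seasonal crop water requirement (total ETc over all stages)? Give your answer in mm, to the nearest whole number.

initial: 0.47 × 1.88 × 40 = 35.34 mm
mid-season: 1.27 × 6.26 × 45 = 357.76 mm
late-season: 0.75 × 5.87 × 25 = 110.06 mm
Seasonal total = 503.16 mm

503 mm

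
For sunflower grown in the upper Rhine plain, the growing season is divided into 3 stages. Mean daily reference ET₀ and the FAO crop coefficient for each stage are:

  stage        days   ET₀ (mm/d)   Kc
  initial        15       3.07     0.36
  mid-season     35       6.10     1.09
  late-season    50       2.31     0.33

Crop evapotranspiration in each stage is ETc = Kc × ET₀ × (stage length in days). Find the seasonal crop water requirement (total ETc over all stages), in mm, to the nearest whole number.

287 mm

initial: 0.36 × 3.07 × 15 = 16.58 mm
mid-season: 1.09 × 6.10 × 35 = 232.72 mm
late-season: 0.33 × 2.31 × 50 = 38.12 mm
Seasonal total = 287.42 mm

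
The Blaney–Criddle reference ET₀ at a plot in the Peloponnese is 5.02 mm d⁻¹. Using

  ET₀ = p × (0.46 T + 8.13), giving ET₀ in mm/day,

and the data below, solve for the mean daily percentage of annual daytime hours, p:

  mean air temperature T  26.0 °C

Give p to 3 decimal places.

0.250

p = ET₀ / (0.46 T + 8.13) = 5.02 / (0.46 × 26.0 + 8.13) = 5.02 / 20.090 = 0.2499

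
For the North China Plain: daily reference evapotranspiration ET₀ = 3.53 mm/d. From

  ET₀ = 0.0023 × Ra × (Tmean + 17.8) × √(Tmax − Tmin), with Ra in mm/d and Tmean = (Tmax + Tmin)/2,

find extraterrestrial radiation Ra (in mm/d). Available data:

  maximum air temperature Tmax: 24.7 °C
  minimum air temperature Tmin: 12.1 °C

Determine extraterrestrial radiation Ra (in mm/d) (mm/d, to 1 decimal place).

11.9 mm/d

Tmean = 18.40 °C; √ΔT = 3.5496
Ra = ET₀ / [0.0023 × (Tmean+17.8) × √ΔT] = 3.53 / (0.0023 × 36.20 × 3.5496) = 11.944 mm/d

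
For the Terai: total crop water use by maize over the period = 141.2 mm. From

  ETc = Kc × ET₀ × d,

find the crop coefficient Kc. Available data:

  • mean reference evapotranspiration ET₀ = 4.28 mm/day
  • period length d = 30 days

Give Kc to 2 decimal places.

ETc = Kc × ET₀ × d  ⇒  Kc = ETc / (ET₀ × d)
Kc = 141.2 / (4.28 × 30) = 141.2 / 128.40 = 1.0997

1.10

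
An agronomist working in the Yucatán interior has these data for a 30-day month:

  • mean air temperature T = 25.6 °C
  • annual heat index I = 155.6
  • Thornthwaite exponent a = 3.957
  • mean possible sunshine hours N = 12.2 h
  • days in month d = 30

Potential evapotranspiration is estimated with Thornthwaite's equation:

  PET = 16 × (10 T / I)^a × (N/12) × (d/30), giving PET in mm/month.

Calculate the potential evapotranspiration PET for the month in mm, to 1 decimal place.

116.7 mm

10T/I = 10 × 25.6 / 155.6 = 1.6452
(10T/I)^a = 1.6452^3.957 = 7.1710
Uncorrected PET = 16 × 7.1710 = 114.736 mm
Correction = (N/12)(d/30) = (12.2/12)(30/30) = 1.0167
PET = 114.736 × 1.0167 = 116.652 mm/month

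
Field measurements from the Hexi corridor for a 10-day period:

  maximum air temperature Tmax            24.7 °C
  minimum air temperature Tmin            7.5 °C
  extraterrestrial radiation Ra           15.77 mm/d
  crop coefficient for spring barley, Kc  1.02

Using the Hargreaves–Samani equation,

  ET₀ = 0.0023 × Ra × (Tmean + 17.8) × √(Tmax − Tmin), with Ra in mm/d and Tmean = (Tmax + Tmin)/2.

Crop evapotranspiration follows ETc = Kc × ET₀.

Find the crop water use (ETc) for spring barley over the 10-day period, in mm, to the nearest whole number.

Tmean = (24.7 + 7.5)/2 = 16.10 °C
ET₀ = 0.0023 × 15.77 × (16.10 + 17.8) × √17.2 = 0.0023 × 15.77 × 33.90 × 4.1473 = 5.0995 mm/d
ETc = Kc × ET₀ = 1.02 × 5.0995 = 5.2015 mm/d
Over 10 days: 5.2015 × 10 = 52.015 mm

52 mm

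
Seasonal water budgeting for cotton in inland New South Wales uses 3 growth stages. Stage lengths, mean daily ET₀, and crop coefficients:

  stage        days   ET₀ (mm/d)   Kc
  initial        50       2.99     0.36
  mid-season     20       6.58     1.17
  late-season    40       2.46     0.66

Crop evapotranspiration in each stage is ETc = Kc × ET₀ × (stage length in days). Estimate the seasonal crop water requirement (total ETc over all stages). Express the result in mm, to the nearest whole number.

273 mm

initial: 0.36 × 2.99 × 50 = 53.82 mm
mid-season: 1.17 × 6.58 × 20 = 153.97 mm
late-season: 0.66 × 2.46 × 40 = 64.94 mm
Seasonal total = 272.73 mm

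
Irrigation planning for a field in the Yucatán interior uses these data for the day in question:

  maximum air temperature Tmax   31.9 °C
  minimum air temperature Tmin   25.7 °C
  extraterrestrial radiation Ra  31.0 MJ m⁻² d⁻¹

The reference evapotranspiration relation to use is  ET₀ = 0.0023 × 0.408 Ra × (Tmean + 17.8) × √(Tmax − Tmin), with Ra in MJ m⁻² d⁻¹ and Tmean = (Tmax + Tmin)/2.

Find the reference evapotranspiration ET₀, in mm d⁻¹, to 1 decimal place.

3.4 mm d⁻¹

Tmean = (31.9 + 25.7)/2 = 28.80 °C
0.408 Ra = 0.408 × 31.0 = 12.6480 mm/d equivalent
ET₀ = 0.0023 × 12.6480 × (28.80 + 17.8) × √6.2 = 0.0023 × 12.6480 × 46.60 × 2.4900 = 3.3755 mm/d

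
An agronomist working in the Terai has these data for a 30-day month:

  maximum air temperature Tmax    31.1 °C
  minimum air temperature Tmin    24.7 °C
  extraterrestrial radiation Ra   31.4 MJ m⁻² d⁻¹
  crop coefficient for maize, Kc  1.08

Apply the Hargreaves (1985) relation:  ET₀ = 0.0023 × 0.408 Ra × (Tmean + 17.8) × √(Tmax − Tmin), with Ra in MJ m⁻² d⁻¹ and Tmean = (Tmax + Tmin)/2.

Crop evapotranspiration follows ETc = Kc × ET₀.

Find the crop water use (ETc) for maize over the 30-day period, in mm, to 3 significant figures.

110 mm

Tmean = (31.1 + 24.7)/2 = 27.90 °C
0.408 Ra = 0.408 × 31.4 = 12.8112 mm/d equivalent
ET₀ = 0.0023 × 12.8112 × (27.90 + 17.8) × √6.4 = 0.0023 × 12.8112 × 45.70 × 2.5298 = 3.4066 mm/d
ETc = Kc × ET₀ = 1.08 × 3.4066 = 3.6791 mm/d
Over 30 days: 3.6791 × 30 = 110.373 mm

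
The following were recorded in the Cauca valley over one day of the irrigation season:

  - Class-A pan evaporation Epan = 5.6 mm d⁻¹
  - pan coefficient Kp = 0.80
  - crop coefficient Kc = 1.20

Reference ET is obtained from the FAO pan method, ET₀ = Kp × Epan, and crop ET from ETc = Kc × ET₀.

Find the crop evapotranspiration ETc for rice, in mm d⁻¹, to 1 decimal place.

5.4 mm d⁻¹

ET₀ = 0.80 × 5.6 = 4.4800 mm/d
ETc = Kc × ET₀ = 1.20 × 4.4800 = 5.3760 mm/d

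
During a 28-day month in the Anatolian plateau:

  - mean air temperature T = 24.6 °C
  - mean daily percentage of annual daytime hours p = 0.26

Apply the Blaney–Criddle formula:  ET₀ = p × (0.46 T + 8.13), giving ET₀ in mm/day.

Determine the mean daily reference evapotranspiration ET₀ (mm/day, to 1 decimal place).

5.1 mm/day

ET₀ = 0.26 × (0.46 × 24.6 + 8.13) = 0.26 × 19.446 = 5.0560 mm/d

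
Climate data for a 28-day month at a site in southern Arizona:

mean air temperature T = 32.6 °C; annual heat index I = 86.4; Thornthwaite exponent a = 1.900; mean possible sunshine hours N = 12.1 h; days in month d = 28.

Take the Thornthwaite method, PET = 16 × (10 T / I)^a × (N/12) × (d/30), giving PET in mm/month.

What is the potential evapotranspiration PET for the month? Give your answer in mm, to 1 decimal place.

10T/I = 10 × 32.6 / 86.4 = 3.7731
(10T/I)^a = 3.7731^1.900 = 12.4660
Uncorrected PET = 16 × 12.4660 = 199.456 mm
Correction = (N/12)(d/30) = (12.1/12)(28/30) = 0.9411
PET = 199.456 × 0.9411 = 187.708 mm/month

187.7 mm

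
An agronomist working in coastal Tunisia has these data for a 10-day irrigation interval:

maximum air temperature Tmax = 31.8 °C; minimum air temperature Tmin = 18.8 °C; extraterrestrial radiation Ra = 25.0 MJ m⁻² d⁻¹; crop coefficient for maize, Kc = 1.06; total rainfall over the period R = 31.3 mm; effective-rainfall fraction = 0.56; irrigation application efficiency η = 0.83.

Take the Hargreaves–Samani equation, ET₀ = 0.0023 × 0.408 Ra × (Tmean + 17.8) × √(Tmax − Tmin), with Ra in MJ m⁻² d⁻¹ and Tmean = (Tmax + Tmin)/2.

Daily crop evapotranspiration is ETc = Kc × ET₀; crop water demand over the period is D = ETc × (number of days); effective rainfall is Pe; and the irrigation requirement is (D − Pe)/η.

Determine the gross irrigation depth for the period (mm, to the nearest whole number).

25 mm

Tmean = (31.8 + 18.8)/2 = 25.30 °C
0.408 Ra = 0.408 × 25.0 = 10.2000 mm/d equivalent
ET₀ = 0.0023 × 10.2000 × (25.30 + 17.8) × √13.0 = 0.0023 × 10.2000 × 43.10 × 3.6056 = 3.6457 mm/d
ETc = Kc × ET₀ = 1.06 × 3.6457 = 3.8644 mm/d
Crop demand D = ETc × 10 d = 3.8644 × 10 = 38.644 mm
Pe = 0.56 × 31.3 = 17.528 mm
D − Pe = 38.644 − 17.528 = 21.116 mm
Gross irrigation = 21.116 / 0.83 = 25.441 mm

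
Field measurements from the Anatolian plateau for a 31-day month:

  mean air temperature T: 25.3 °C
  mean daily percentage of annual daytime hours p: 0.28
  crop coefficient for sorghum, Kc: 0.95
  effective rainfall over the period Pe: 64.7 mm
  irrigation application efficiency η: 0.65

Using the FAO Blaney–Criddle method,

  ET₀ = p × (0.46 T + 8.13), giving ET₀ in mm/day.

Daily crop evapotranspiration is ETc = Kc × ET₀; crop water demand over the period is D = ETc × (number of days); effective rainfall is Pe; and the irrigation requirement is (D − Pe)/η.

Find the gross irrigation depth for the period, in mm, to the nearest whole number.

ET₀ = 0.28 × (0.46 × 25.3 + 8.13) = 0.28 × 19.768 = 5.5350 mm/d
ETc = Kc × ET₀ = 0.95 × 5.5350 = 5.2583 mm/d
Crop demand D = ETc × 31 d = 5.2583 × 31 = 163.007 mm
D − Pe = 163.007 − 64.7 = 98.307 mm
Gross irrigation = 98.307 / 0.65 = 151.242 mm

151 mm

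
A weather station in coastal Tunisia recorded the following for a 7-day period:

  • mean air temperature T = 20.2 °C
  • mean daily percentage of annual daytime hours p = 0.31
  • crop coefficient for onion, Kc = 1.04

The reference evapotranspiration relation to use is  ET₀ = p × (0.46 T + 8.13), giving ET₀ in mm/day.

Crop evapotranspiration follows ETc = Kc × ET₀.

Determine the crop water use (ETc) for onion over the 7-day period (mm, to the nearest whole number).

39 mm

ET₀ = 0.31 × (0.46 × 20.2 + 8.13) = 0.31 × 17.422 = 5.4008 mm/d
ETc = Kc × ET₀ = 1.04 × 5.4008 = 5.6168 mm/d
Over 7 days: 5.6168 × 7 = 39.318 mm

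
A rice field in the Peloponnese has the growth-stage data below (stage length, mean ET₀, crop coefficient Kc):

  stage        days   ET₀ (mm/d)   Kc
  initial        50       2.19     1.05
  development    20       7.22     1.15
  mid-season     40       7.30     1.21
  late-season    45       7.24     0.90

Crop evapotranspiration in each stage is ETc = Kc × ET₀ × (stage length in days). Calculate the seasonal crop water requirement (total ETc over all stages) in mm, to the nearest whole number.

initial: 1.05 × 2.19 × 50 = 114.98 mm
development: 1.15 × 7.22 × 20 = 166.06 mm
mid-season: 1.21 × 7.30 × 40 = 353.32 mm
late-season: 0.90 × 7.24 × 45 = 293.22 mm
Seasonal total = 927.58 mm

928 mm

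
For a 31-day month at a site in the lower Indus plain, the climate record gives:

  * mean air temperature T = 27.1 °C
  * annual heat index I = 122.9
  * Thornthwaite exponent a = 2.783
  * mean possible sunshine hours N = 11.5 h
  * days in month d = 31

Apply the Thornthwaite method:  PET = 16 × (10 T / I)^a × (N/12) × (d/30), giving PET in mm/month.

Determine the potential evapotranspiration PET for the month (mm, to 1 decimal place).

143.1 mm

10T/I = 10 × 27.1 / 122.9 = 2.2050
(10T/I)^a = 2.2050^2.783 = 9.0304
Uncorrected PET = 16 × 9.0304 = 144.486 mm
Correction = (N/12)(d/30) = (11.5/12)(31/30) = 0.9903
PET = 144.486 × 0.9903 = 143.084 mm/month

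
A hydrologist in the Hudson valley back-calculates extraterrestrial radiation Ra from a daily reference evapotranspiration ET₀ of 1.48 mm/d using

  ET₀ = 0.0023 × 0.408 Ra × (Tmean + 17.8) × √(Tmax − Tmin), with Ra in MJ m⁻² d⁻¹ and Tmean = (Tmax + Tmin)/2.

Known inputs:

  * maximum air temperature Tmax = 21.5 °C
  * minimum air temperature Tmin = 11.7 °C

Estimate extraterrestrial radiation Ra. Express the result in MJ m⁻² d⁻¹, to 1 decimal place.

14.6 MJ m⁻² d⁻¹

Tmean = (21.5+11.7)/2 = 16.60 °C; ΔT = 9.8
Ra = ET₀ / [0.0023 × 0.408 × (Tmean+17.8) × √ΔT]
   = 1.48 / (0.0023 × 0.408 × 34.40 × 3.1305) = 14.645 MJ m⁻² d⁻¹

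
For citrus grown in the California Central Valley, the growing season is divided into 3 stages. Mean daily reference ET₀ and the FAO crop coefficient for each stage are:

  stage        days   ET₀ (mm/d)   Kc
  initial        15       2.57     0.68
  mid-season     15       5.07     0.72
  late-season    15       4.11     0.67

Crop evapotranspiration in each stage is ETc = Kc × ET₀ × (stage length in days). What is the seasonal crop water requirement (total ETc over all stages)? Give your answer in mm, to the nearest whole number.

122 mm

initial: 0.68 × 2.57 × 15 = 26.21 mm
mid-season: 0.72 × 5.07 × 15 = 54.76 mm
late-season: 0.67 × 4.11 × 15 = 41.31 mm
Seasonal total = 122.28 mm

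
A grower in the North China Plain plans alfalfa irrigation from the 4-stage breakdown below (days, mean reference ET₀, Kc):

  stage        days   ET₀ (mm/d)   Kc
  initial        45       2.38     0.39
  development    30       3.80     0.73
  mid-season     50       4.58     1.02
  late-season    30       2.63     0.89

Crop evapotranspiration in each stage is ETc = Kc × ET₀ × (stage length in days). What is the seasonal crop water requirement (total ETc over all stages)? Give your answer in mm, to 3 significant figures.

initial: 0.39 × 2.38 × 45 = 41.77 mm
development: 0.73 × 3.80 × 30 = 83.22 mm
mid-season: 1.02 × 4.58 × 50 = 233.58 mm
late-season: 0.89 × 2.63 × 30 = 70.22 mm
Seasonal total = 428.79 mm

429 mm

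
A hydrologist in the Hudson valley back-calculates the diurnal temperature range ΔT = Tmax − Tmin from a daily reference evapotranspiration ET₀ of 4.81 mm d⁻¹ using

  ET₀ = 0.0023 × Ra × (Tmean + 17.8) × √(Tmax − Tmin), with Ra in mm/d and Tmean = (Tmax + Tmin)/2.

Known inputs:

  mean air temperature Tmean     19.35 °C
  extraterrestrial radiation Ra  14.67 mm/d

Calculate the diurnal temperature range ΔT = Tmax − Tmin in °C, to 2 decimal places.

14.73 °C

√ΔT = ET₀ / [0.0023 × Ra × (Tmean+17.8)] = 4.81 / (0.0023 × 14.67 × 37.15) = 3.8373
ΔT = 3.8373² = 14.725 °C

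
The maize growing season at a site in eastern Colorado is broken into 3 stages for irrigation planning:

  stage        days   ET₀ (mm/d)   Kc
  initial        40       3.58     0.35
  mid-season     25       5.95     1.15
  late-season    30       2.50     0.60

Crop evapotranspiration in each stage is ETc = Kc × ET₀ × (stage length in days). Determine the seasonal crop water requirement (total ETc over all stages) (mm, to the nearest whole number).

initial: 0.35 × 3.58 × 40 = 50.12 mm
mid-season: 1.15 × 5.95 × 25 = 171.06 mm
late-season: 0.60 × 2.50 × 30 = 45.00 mm
Seasonal total = 266.18 mm

266 mm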